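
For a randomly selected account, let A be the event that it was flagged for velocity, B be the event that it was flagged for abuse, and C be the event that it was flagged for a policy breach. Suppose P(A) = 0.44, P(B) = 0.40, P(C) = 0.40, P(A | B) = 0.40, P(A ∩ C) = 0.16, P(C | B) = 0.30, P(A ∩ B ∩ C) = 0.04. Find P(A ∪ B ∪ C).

P(A ∩ B) = P(B)·P(A|B) = 0.40 × 0.40 = 0.16
P(B ∩ C) = P(B)·P(C|B) = 0.40 × 0.30 = 0.12
P(A ∪ B ∪ C) = 0.44 + 0.40 + 0.40 − 0.16 − 0.16 − 0.12 + 0.04 = 0.84

0.84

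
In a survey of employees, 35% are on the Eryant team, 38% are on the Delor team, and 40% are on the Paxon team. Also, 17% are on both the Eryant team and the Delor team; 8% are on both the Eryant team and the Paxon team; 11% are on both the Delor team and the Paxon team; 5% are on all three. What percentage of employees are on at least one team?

82%

P(at least one) = 35 + 38 + 40 − 17 − 8 − 11 + 5 = 82%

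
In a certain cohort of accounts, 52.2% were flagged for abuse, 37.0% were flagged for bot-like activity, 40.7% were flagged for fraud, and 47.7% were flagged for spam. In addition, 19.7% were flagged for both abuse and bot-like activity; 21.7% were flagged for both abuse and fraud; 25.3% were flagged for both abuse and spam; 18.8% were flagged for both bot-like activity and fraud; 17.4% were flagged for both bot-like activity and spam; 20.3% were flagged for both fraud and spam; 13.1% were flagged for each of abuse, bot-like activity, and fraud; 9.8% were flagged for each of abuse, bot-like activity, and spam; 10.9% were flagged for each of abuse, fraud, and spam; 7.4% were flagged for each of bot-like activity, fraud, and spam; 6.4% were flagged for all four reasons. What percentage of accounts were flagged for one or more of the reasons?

89.2%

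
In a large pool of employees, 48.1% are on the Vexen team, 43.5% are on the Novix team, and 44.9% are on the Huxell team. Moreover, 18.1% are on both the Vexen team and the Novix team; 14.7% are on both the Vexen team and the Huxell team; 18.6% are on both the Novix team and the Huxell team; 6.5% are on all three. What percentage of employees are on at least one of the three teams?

91.6%

Inclusion–exclusion gives
P(union) = 48.1 + 43.5 + 44.9 − 18.1 − 14.7 − 18.6 + 6.5 = 91.6%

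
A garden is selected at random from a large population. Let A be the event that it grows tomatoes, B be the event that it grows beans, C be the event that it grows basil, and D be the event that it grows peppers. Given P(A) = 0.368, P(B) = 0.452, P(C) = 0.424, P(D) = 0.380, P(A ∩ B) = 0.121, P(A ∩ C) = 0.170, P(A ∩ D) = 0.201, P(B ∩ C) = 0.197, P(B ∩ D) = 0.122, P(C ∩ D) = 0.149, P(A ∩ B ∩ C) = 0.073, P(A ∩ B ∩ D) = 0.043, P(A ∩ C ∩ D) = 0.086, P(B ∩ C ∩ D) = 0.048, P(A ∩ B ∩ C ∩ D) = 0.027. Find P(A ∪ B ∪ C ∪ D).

Apply inclusion-exclusion:
P(A ∪ B ∪ C ∪ D) = 0.368 + 0.452 + 0.424 + 0.380 − 0.121 − 0.170 − 0.201 − 0.197 − 0.122 − 0.149 + 0.073 + 0.043 + 0.086 + 0.048 − 0.027 = 0.887

0.887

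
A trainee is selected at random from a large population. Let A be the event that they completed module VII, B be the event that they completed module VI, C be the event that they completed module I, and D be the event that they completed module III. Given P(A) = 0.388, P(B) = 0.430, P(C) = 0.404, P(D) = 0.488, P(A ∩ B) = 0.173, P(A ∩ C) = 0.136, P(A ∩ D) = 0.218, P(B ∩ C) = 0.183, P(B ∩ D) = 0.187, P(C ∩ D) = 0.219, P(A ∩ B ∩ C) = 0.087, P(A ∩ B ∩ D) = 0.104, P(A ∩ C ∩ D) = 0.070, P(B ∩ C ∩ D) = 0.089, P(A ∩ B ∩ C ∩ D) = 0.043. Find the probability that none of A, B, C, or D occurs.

Using inclusion–exclusion:
P(A ∪ B ∪ C ∪ D) = 0.388 + 0.430 + 0.404 + 0.488 − 0.173 − 0.136 − 0.218 − 0.183 − 0.187 − 0.219 + 0.087 + 0.104 + 0.070 + 0.089 − 0.043 = 0.901
P(none) = 1 − 0.901 = 0.099

0.099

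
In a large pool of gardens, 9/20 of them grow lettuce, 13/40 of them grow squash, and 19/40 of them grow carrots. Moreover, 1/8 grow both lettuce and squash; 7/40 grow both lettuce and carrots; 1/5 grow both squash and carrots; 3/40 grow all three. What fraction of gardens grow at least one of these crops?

Apply inclusion-exclusion:
P(at least one) = 9/20 + 13/40 + 19/40 − 1/8 − 7/40 − 1/5 + 3/40 = 33/40

33/40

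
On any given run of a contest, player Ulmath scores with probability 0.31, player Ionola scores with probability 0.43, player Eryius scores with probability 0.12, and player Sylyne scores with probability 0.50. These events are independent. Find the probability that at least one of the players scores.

0.826948

Independence gives P(none) = ∏(1 − pᵢ).
P(none) = (1 − 0.31) × (1 − 0.43) × (1 − 0.12) × (1 − 0.50) = 0.69 × 0.57 × 0.88 × 0.50 = 0.173052
P(at least one) = 1 − 0.173052 = 0.826948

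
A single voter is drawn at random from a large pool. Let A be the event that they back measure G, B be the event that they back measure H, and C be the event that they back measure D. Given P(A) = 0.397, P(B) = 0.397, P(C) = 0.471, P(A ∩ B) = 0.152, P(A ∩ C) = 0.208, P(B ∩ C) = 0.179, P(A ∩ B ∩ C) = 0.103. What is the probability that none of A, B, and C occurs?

P(A ∪ B ∪ C) = 0.397 + 0.397 + 0.471 − 0.152 − 0.208 − 0.179 + 0.103 = 0.829
P(none) = 1 − 0.829 = 0.171

0.171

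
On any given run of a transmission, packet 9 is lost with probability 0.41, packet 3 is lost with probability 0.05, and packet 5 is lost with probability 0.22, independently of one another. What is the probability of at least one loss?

Independence gives P(none) = ∏(1 − pᵢ).
P(none) = (1 − 0.41) × (1 − 0.05) × (1 − 0.22) = 0.59 × 0.95 × 0.78 = 0.43719
P(at least one) = 1 − 0.43719 = 0.56281

0.56281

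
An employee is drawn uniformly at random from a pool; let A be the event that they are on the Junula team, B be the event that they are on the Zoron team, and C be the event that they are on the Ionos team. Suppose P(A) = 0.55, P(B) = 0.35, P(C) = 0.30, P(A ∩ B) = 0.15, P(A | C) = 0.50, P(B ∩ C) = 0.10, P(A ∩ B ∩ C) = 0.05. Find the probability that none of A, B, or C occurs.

P(A ∩ C) = P(C)·P(A|C) = 0.30 × 0.50 = 0.15
By inclusion-exclusion,
P(A ∪ B ∪ C) = 0.55 + 0.35 + 0.30 − 0.15 − 0.15 − 0.10 + 0.05 = 0.85
P(none) = 1 − 0.85 = 0.15

0.15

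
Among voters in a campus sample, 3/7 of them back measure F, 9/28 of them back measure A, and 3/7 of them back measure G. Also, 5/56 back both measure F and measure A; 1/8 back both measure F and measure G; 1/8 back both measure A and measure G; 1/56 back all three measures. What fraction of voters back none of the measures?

P(≥1) = 3/7 + 9/28 + 3/7 − 5/56 − 1/8 − 1/8 + 1/56 = 6/7
P(none) = 1 − 6/7 = 1/7

1/7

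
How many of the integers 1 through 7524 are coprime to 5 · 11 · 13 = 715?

floor(7524/5) + floor(7524/11) + floor(7524/13) − floor(7524/55) − floor(7524/65) − floor(7524/143) + floor(7524/715) = 1504 + 684 + 578 − 136 − 115 − 52 + 10 = 2473
7524 − 2473 = 5051

5051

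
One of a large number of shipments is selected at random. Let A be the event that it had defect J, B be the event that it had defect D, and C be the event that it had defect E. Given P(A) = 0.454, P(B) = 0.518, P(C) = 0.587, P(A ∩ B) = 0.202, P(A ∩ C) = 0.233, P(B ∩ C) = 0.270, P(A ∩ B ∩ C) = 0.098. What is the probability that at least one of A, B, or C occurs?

P(A ∪ B ∪ C) = 0.454 + 0.518 + 0.587 − 0.202 − 0.233 − 0.270 + 0.098 = 0.952

0.952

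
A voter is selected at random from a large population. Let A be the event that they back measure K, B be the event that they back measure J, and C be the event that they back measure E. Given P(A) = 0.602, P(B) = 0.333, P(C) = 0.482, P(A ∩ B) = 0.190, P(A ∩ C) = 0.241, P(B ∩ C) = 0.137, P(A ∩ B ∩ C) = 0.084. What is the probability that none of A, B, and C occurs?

0.067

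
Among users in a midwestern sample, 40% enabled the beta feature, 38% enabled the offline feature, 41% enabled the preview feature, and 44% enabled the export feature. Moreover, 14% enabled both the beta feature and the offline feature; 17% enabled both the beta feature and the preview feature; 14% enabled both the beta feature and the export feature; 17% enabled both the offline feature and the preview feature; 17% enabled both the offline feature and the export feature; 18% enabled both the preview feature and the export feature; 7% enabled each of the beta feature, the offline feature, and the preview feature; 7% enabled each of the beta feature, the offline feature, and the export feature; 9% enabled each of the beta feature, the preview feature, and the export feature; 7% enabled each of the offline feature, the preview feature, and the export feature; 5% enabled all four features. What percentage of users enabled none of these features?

9%

Using inclusion–exclusion:
P(≥1) = 40 + 38 + 41 + 44 − 14 − 17 − 14 − 17 − 17 − 18 + 7 + 7 + 9 + 7 − 5 = 91%
P(none) = 100% − 91% = 9%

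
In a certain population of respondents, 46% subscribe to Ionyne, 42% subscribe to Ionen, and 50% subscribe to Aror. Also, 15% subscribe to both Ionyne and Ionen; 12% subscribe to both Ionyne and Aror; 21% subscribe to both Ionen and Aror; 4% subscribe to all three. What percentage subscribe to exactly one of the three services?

54%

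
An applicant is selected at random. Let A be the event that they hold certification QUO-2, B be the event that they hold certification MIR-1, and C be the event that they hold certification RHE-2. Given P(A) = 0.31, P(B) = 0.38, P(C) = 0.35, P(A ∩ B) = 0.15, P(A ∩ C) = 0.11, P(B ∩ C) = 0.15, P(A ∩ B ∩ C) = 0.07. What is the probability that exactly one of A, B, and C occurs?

By inclusion–exclusion (exactly-one form):
P(exactly one) = 0.31 + 0.38 + 0.35 − 2·0.15 − 2·0.11 − 2·0.15 + 3·0.07 = 0.43

0.43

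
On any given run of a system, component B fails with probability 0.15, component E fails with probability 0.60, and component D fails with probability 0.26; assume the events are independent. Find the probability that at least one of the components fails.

0.7484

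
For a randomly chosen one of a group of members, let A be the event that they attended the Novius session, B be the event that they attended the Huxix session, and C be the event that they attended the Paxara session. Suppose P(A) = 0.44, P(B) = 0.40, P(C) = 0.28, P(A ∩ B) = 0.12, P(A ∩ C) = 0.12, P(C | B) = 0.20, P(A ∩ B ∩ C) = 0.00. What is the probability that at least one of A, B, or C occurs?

P(B ∩ C) = P(B)·P(C|B) = 0.40 × 0.20 = 0.08
P(A ∪ B ∪ C) = 0.44 + 0.40 + 0.28 − 0.12 − 0.12 − 0.08 + 0.00 = 0.80

0.80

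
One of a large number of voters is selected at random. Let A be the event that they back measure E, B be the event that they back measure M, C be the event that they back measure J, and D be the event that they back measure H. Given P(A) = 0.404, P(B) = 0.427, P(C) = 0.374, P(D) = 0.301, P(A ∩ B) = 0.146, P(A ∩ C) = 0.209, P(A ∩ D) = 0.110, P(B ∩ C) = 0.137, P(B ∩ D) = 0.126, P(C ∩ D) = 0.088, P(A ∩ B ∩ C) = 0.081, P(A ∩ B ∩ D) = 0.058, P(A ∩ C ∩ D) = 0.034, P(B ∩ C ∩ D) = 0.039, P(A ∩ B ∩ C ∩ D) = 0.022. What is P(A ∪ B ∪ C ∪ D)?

0.880

Inclusion–exclusion gives
P(A ∪ B ∪ C ∪ D) = 0.404 + 0.427 + 0.374 + 0.301 − 0.146 − 0.209 − 0.110 − 0.137 − 0.126 − 0.088 + 0.081 + 0.058 + 0.034 + 0.039 − 0.022 = 0.880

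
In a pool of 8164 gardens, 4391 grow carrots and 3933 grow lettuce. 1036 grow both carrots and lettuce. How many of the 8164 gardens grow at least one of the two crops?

7288

By inclusion–exclusion:
N(≥1) = 4391 + 3933 − 1036 = 7288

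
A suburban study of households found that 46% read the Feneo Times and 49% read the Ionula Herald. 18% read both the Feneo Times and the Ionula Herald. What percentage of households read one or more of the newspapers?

77%

By inclusion-exclusion,
P(at least one) = 46 + 49 − 18 = 77%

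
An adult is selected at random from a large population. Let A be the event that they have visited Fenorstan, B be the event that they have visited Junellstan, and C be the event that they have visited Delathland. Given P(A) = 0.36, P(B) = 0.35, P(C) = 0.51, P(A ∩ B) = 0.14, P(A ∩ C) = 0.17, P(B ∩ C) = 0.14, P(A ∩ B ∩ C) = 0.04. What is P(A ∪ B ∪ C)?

0.81

P(A ∪ B ∪ C) = 0.36 + 0.35 + 0.51 − 0.14 − 0.17 − 0.14 + 0.04 = 0.81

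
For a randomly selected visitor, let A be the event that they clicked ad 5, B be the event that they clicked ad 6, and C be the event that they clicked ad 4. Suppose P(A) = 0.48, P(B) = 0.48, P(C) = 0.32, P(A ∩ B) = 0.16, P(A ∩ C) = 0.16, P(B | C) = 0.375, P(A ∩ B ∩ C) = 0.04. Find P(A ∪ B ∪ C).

P(B ∩ C) = P(C)·P(B|C) = 0.32 × 0.375 = 0.12
By inclusion–exclusion:
P(A ∪ B ∪ C) = 0.48 + 0.48 + 0.32 − 0.16 − 0.16 − 0.12 + 0.04 = 0.88

0.88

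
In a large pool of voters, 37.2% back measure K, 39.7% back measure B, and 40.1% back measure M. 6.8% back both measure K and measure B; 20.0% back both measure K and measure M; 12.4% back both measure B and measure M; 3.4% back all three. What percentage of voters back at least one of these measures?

81.2%

Using inclusion–exclusion:
P(union) = 37.2 + 39.7 + 40.1 − 6.8 − 20.0 − 12.4 + 3.4 = 81.2%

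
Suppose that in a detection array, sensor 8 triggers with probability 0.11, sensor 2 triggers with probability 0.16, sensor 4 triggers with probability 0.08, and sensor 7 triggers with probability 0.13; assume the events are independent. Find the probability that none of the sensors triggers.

Since the events are independent, P(none) is the product of the individual non-occurrence probabilities.
P(none) = (1 − 0.11) × (1 − 0.16) × (1 − 0.08) × (1 − 0.13) = 0.89 × 0.84 × 0.92 × 0.87 = 0.59837904

0.59837904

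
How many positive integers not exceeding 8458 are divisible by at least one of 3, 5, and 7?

4592

floor(8458/3) + floor(8458/5) + floor(8458/7) − floor(8458/15) − floor(8458/21) − floor(8458/35) + floor(8458/105) = 2819 + 1691 + 1208 − 563 − 402 − 241 + 80 = 4592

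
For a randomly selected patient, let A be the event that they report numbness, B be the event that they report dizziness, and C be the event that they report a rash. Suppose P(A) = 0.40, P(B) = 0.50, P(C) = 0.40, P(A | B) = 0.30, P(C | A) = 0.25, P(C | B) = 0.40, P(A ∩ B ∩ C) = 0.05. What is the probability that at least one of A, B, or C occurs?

0.90

P(A ∩ B) = P(B)·P(A|B) = 0.50 × 0.30 = 0.15
P(A ∩ C) = P(A)·P(C|A) = 0.40 × 0.25 = 0.10
P(B ∩ C) = P(B)·P(C|B) = 0.50 × 0.40 = 0.20
P(A ∪ B ∪ C) = 0.40 + 0.50 + 0.40 − 0.15 − 0.10 − 0.20 + 0.05 = 0.90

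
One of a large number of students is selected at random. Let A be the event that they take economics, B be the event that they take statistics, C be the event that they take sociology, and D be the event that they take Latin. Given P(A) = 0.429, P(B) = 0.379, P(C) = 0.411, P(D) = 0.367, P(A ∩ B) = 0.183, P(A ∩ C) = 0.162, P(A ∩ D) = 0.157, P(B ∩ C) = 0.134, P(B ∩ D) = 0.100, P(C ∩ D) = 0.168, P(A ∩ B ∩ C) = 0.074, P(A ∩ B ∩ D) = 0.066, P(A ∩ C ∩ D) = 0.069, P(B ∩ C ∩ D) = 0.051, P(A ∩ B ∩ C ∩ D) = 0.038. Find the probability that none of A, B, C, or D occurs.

P(A ∪ B ∪ C ∪ D) = 0.429 + 0.379 + 0.411 + 0.367 − 0.183 − 0.162 − 0.157 − 0.134 − 0.100 − 0.168 + 0.074 + 0.066 + 0.069 + 0.051 − 0.038 = 0.904
P(none) = 1 − 0.904 = 0.096

0.096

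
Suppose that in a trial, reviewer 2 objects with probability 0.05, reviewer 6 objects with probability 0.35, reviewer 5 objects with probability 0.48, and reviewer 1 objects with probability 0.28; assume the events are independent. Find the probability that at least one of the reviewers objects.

P(none) = (1 − 0.05) × (1 − 0.35) × (1 − 0.48) × (1 − 0.28) = 0.95 × 0.65 × 0.52 × 0.72 = 0.231192
P(at least one) = 1 − 0.231192 = 0.768808

0.768808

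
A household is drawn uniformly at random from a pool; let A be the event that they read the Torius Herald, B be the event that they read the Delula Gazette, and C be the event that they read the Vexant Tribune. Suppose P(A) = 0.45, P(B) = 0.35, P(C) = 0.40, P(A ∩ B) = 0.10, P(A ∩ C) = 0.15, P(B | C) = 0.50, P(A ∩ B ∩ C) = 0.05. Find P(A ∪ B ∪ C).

P(B ∩ C) = P(C)·P(B|C) = 0.40 × 0.50 = 0.20
Inclusion–exclusion gives
P(A ∪ B ∪ C) = 0.45 + 0.35 + 0.40 − 0.10 − 0.15 − 0.20 + 0.05 = 0.80

0.80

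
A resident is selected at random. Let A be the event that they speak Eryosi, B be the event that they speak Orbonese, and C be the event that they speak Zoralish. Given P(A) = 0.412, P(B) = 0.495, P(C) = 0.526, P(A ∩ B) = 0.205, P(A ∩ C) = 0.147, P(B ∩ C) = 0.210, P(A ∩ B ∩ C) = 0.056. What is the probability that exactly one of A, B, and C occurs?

P(exactly one) = 0.412 + 0.495 + 0.526 − 2·0.205 − 2·0.147 − 2·0.210 + 3·0.056 = 0.477

0.477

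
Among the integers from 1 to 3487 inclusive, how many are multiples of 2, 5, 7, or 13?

Apply inclusion-exclusion:
floor(3487/2) + floor(3487/5) + floor(3487/7) + floor(3487/13) − floor(3487/10) − floor(3487/14) − floor(3487/26) − floor(3487/35) − floor(3487/65) − floor(3487/91) + floor(3487/70) + floor(3487/130) + floor(3487/182) + floor(3487/455) − floor(3487/910) = 1743 + 697 + 498 + 268 − 348 − 249 − 134 − 99 − 53 − 38 + 49 + 26 + 19 + 7 − 3 = 2383

2383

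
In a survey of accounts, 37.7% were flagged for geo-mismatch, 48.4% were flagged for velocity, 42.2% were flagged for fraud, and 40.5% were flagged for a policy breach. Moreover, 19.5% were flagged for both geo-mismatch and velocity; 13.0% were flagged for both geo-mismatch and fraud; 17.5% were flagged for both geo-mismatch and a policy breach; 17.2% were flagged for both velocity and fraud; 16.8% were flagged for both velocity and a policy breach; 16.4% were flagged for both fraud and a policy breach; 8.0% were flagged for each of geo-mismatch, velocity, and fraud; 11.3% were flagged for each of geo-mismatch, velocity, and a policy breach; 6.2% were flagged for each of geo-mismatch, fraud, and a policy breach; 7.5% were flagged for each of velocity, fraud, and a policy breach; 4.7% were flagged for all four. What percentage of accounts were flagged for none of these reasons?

3.3%

P(≥1) = 37.7 + 48.4 + 42.2 + 40.5 − 19.5 − 13.0 − 17.5 − 17.2 − 16.8 − 16.4 + 8.0 + 11.3 + 6.2 + 7.5 − 4.7 = 96.7%
P(none) = 100% − 96.7% = 3.3%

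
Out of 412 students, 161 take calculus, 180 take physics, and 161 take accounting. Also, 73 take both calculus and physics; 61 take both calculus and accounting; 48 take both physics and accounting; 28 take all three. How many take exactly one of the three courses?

222

Using the inclusion–exclusion count for exactly one event:
N(exactly one) = 161 + 180 + 161 − 2·73 − 2·61 − 2·48 + 3·28 = 222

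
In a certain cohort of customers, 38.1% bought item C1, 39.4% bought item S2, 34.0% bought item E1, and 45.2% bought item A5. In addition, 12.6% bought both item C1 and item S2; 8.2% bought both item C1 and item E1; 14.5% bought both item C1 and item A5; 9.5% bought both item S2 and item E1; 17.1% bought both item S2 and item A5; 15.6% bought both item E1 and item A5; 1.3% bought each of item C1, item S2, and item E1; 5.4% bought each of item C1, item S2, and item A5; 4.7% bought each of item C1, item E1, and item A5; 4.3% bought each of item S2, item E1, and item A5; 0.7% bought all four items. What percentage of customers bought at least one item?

Apply inclusion-exclusion:
P(union) = 38.1 + 39.4 + 34.0 + 45.2 − 12.6 − 8.2 − 14.5 − 9.5 − 17.1 − 15.6 + 1.3 + 5.4 + 4.7 + 4.3 − 0.7 = 94.2%

94.2%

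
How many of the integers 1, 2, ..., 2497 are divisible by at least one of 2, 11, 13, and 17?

1510

floor(2497/2) + floor(2497/11) + floor(2497/13) + floor(2497/17) − floor(2497/22) − floor(2497/26) − floor(2497/34) − floor(2497/143) − floor(2497/187) − floor(2497/221) + floor(2497/286) + floor(2497/374) + floor(2497/442) + floor(2497/2431) − floor(2497/4862) = 1248 + 227 + 192 + 146 − 113 − 96 − 73 − 17 − 13 − 11 + 8 + 6 + 5 + 1 − 0 = 1510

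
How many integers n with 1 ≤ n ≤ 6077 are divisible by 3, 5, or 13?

3085

⌊6077/3⌋ + ⌊6077/5⌋ + ⌊6077/13⌋ − ⌊6077/15⌋ − ⌊6077/39⌋ − ⌊6077/65⌋ + ⌊6077/195⌋ = 2025 + 1215 + 467 − 405 − 155 − 93 + 31 = 3085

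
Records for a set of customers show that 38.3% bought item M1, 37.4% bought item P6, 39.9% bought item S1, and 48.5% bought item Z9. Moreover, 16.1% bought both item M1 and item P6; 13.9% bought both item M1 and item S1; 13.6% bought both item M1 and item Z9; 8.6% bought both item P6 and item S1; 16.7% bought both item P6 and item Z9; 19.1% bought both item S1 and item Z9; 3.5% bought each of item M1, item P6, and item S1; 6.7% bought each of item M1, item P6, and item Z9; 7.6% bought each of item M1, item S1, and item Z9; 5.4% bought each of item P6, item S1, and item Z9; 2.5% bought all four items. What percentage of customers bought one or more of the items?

96.8%

P(union) = 38.3 + 37.4 + 39.9 + 48.5 − 16.1 − 13.9 − 13.6 − 8.6 − 16.7 − 19.1 + 3.5 + 6.7 + 7.6 + 5.4 − 2.5 = 96.8%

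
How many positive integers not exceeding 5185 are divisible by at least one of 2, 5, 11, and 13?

3445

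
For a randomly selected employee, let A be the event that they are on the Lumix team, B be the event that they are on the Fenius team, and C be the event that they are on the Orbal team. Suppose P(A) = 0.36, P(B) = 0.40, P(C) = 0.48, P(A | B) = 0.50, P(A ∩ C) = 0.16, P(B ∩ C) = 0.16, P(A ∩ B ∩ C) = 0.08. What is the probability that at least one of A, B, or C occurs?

P(A ∩ B) = P(B)·P(A|B) = 0.40 × 0.50 = 0.20
P(A ∪ B ∪ C) = 0.36 + 0.40 + 0.48 − 0.20 − 0.16 − 0.16 + 0.08 = 0.80

0.80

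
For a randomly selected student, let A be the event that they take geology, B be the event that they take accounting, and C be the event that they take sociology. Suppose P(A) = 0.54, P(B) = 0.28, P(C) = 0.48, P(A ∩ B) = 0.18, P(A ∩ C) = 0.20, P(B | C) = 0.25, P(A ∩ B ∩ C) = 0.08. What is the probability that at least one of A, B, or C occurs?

P(B ∩ C) = P(C)·P(B|C) = 0.48 × 0.25 = 0.12
Apply inclusion-exclusion:
P(A ∪ B ∪ C) = 0.54 + 0.28 + 0.48 − 0.18 − 0.20 − 0.12 + 0.08 = 0.88

0.88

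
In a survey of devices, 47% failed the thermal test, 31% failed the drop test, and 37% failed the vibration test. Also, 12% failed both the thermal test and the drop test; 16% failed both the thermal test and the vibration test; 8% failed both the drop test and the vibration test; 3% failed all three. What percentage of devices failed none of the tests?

18%

By inclusion-exclusion,
P(≥1) = 47 + 31 + 37 − 12 − 16 − 8 + 3 = 82%
P(none) = 100% − 82% = 18%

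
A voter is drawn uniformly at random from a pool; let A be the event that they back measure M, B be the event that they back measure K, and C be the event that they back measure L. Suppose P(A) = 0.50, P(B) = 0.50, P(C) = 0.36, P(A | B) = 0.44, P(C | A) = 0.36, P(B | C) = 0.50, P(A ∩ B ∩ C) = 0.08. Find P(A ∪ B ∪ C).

P(A ∩ B) = P(B)·P(A|B) = 0.50 × 0.44 = 0.22
P(A ∩ C) = P(A)·P(C|A) = 0.50 × 0.36 = 0.18
P(B ∩ C) = P(C)·P(B|C) = 0.36 × 0.50 = 0.18
P(A ∪ B ∪ C) = 0.50 + 0.50 + 0.36 − 0.22 − 0.18 − 0.18 + 0.08 = 0.86

0.86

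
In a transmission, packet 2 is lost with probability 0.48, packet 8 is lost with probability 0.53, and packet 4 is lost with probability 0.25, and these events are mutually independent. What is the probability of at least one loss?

0.8167

Since the events are independent, P(none) is the product of the individual non-occurrence probabilities.
P(none) = (1 − 0.48) × (1 − 0.53) × (1 − 0.25) = 0.52 × 0.47 × 0.75 = 0.1833
P(at least one) = 1 − 0.1833 = 0.8167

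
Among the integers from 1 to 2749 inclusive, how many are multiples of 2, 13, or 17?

1555

Inclusion–exclusion gives
floor(2749/2) + floor(2749/13) + floor(2749/17) − floor(2749/26) − floor(2749/34) − floor(2749/221) + floor(2749/442) = 1374 + 211 + 161 − 105 − 80 − 12 + 6 = 1555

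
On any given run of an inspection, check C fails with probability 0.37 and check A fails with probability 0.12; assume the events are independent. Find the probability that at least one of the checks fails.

P(none) = (1 − 0.37) × (1 − 0.12) = 0.63 × 0.88 = 0.5544
P(at least one) = 1 − 0.5544 = 0.4456

0.4456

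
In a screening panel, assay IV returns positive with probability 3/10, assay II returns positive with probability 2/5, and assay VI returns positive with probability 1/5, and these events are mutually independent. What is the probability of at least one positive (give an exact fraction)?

P(none) = (1 − 3/10) × (1 − 2/5) × (1 − 1/5) = 7/10 × 3/5 × 4/5 = 42/125
P(at least one) = 1 − 42/125 = 83/125

83/125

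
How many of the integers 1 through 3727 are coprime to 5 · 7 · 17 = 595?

floor(3727/5) + floor(3727/7) + floor(3727/17) − floor(3727/35) − floor(3727/85) − floor(3727/119) + floor(3727/595) = 745 + 532 + 219 − 106 − 43 − 31 + 6 = 1322
3727 − 1322 = 2405

2405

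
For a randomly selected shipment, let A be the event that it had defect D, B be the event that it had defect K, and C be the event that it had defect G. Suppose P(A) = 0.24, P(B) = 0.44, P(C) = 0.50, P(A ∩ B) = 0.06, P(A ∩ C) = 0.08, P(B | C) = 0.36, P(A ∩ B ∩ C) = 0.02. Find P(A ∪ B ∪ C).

0.88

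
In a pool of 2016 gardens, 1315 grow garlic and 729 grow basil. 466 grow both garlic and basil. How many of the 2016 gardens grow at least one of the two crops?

1578

Inclusion–exclusion gives
N(≥1) = 1315 + 729 − 466 = 1578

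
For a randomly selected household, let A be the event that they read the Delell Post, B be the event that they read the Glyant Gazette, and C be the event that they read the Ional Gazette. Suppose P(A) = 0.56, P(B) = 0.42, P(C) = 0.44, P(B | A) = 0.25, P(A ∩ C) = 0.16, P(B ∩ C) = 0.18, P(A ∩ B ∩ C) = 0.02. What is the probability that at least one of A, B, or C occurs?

0.96

P(A ∩ B) = P(A)·P(B|A) = 0.56 × 0.25 = 0.14
Inclusion–exclusion gives
P(A ∪ B ∪ C) = 0.56 + 0.42 + 0.44 − 0.14 − 0.16 − 0.18 + 0.02 = 0.96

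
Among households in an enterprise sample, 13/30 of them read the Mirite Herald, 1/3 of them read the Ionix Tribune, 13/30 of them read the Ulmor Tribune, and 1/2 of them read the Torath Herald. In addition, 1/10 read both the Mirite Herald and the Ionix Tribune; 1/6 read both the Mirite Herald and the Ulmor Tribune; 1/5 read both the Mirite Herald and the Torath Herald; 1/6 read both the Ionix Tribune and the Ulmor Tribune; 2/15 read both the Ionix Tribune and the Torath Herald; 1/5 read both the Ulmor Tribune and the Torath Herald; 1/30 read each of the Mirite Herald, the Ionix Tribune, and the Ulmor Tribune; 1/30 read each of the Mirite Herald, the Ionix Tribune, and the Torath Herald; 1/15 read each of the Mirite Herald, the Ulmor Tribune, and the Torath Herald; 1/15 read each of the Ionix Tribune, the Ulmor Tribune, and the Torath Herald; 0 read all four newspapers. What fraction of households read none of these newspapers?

1/15

Using inclusion–exclusion:
P(at least one) = 13/30 + 1/3 + 13/30 + 1/2 − 1/10 − 1/6 − 1/5 − 1/6 − 2/15 − 1/5 + 1/30 + 1/30 + 1/15 + 1/15 − 0 = 14/15
P(none) = 1 − 14/15 = 1/15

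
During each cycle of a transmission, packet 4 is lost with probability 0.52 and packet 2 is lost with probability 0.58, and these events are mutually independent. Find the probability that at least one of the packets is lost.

P(none) = (1 − 0.52) × (1 − 0.58) = 0.48 × 0.42 = 0.2016
P(at least one) = 1 − 0.2016 = 0.7984

0.7984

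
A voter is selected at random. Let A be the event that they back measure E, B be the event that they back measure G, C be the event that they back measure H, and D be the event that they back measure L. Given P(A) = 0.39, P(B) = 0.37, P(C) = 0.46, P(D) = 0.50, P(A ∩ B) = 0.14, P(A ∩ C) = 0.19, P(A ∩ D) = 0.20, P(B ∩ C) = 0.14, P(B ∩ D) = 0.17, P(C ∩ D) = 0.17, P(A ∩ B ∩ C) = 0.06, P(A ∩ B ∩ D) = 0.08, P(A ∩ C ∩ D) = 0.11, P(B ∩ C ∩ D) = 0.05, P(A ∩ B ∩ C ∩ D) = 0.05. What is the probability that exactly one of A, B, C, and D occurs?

P(exactly one) = 0.39 + 0.37 + 0.46 + 0.50 − 2·0.14 − 2·0.19 − 2·0.20 − 2·0.14 − 2·0.17 − 2·0.17 + 3·0.06 + 3·0.08 + 3·0.11 + 3·0.05 − 4·0.05 = 0.40

0.40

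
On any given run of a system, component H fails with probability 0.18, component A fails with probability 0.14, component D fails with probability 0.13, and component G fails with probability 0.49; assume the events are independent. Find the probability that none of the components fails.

0.31289724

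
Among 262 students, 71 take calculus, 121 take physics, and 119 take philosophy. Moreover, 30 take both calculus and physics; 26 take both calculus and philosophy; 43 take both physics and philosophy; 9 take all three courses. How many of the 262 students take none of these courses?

41

|union| = 71 + 121 + 119 − 30 − 26 − 43 + 9 = 221
None: 262 − 221 = 41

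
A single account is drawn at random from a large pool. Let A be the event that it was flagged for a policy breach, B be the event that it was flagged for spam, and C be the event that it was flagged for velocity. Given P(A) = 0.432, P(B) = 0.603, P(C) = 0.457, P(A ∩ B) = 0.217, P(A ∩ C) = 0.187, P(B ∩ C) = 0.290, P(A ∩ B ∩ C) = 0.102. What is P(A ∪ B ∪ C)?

Using inclusion–exclusion:
P(A ∪ B ∪ C) = 0.432 + 0.603 + 0.457 − 0.217 − 0.187 − 0.290 + 0.102 = 0.900

0.900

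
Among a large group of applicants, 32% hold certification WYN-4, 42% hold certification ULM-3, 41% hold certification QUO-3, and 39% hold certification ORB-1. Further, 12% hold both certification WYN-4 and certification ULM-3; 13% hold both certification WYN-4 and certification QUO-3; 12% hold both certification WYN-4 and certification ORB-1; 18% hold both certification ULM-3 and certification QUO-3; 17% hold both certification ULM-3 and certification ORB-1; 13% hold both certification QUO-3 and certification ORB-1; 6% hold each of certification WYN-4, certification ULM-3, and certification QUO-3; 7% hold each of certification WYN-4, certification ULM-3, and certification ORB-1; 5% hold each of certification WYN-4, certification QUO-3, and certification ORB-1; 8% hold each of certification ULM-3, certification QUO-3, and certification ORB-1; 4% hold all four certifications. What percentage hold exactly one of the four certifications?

P(exactly one) = 32 + 42 + 41 + 39 − 2·12 − 2·13 − 2·12 − 2·18 − 2·17 − 2·13 + 3·6 + 3·7 + 3·5 + 3·8 − 4·4 = 46%

46%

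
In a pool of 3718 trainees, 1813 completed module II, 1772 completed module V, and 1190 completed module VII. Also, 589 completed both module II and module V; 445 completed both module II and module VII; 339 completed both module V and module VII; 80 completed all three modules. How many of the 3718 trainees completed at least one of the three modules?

3482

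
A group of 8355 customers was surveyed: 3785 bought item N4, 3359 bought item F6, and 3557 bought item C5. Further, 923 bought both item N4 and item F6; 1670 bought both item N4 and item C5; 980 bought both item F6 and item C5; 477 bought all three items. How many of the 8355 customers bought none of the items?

|at least one| = 3785 + 3359 + 3557 − 923 − 1670 − 980 + 477 = 7605
None: 8355 − 7605 = 750

750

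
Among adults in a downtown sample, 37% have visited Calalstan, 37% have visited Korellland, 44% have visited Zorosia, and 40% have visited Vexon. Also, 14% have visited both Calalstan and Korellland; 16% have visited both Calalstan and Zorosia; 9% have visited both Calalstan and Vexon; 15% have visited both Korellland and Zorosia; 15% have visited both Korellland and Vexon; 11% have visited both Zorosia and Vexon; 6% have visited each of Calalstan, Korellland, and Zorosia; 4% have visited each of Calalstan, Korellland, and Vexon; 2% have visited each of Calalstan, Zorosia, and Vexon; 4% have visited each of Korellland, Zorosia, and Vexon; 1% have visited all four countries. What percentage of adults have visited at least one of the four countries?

93%

Using inclusion–exclusion:
P(≥1) = 37 + 37 + 44 + 40 − 14 − 16 − 9 − 15 − 15 − 11 + 6 + 4 + 2 + 4 − 1 = 93%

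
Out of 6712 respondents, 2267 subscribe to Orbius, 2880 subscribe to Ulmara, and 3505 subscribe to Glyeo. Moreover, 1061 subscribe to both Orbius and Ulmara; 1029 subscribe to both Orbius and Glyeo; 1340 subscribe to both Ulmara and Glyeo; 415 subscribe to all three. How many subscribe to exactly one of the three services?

3037

|exactly one| = 2267 + 2880 + 3505 − 2·1061 − 2·1029 − 2·1340 + 3·415 = 3037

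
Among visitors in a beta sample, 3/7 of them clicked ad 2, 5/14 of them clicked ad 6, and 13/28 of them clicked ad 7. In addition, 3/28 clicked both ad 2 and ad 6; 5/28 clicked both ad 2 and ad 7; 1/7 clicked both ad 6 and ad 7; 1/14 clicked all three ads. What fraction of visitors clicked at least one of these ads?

25/28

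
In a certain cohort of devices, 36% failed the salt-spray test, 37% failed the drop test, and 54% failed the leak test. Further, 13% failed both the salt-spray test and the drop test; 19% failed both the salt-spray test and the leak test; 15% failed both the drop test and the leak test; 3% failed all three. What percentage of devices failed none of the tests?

17%

P(at least one) = 36 + 37 + 54 − 13 − 19 − 15 + 3 = 83%
P(none) = 100% − 83% = 17%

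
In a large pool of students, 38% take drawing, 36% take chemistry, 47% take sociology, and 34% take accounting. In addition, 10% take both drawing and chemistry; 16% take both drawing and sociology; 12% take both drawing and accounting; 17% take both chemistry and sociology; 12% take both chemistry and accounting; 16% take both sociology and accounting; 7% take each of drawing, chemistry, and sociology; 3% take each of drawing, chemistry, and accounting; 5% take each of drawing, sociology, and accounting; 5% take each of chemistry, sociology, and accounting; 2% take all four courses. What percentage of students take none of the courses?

10%

Using inclusion–exclusion:
P(at least one) = 38 + 36 + 47 + 34 − 10 − 16 − 12 − 17 − 12 − 16 + 7 + 3 + 5 + 5 − 2 = 90%
P(none) = 100% − 90% = 10%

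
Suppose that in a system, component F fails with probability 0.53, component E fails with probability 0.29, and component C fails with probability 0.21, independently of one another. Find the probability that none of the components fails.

Since the events are independent, P(none) is the product of the individual non-occurrence probabilities.
P(none) = (1 − 0.53) × (1 − 0.29) × (1 − 0.21) = 0.47 × 0.71 × 0.79 = 0.263623

0.263623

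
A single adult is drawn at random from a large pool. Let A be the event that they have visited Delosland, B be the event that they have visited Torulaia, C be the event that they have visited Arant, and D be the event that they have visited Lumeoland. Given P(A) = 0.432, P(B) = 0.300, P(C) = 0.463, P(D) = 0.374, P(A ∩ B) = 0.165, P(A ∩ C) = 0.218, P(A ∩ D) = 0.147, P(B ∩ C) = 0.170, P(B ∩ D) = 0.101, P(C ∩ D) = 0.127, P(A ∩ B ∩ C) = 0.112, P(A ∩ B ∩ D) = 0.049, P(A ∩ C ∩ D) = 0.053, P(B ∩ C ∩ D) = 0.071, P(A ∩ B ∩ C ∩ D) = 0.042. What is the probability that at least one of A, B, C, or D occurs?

0.884

Using inclusion–exclusion:
P(A ∪ B ∪ C ∪ D) = 0.432 + 0.300 + 0.463 + 0.374 − 0.165 − 0.218 − 0.147 − 0.170 − 0.101 − 0.127 + 0.112 + 0.049 + 0.053 + 0.071 − 0.042 = 0.884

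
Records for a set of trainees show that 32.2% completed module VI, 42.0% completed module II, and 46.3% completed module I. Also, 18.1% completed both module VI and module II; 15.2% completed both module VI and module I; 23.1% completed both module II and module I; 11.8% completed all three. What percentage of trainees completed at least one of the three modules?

Apply inclusion-exclusion:
P(at least one) = 32.2 + 42.0 + 46.3 − 18.1 − 15.2 − 23.1 + 11.8 = 75.9%

75.9%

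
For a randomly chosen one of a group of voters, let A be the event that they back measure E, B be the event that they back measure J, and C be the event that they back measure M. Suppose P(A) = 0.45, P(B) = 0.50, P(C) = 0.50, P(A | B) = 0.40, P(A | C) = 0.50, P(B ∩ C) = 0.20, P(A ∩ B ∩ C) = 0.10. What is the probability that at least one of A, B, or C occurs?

0.90

P(A ∩ B) = P(B)·P(A|B) = 0.50 × 0.40 = 0.20
P(A ∩ C) = P(C)·P(A|C) = 0.50 × 0.50 = 0.25
By inclusion–exclusion:
P(A ∪ B ∪ C) = 0.45 + 0.50 + 0.50 − 0.20 − 0.25 − 0.20 + 0.10 = 0.90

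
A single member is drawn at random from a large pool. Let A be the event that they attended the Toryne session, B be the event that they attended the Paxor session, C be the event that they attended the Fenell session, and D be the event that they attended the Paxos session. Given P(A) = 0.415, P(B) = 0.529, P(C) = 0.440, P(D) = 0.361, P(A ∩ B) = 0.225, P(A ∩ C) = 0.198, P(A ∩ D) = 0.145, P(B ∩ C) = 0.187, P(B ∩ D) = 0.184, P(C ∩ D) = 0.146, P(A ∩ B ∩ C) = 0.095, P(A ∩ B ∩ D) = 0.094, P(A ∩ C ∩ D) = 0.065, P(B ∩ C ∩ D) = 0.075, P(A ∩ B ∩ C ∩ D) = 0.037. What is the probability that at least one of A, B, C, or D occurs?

Apply inclusion-exclusion:
P(A ∪ B ∪ C ∪ D) = 0.415 + 0.529 + 0.440 + 0.361 − 0.225 − 0.198 − 0.145 − 0.187 − 0.184 − 0.146 + 0.095 + 0.094 + 0.065 + 0.075 − 0.037 = 0.952

0.952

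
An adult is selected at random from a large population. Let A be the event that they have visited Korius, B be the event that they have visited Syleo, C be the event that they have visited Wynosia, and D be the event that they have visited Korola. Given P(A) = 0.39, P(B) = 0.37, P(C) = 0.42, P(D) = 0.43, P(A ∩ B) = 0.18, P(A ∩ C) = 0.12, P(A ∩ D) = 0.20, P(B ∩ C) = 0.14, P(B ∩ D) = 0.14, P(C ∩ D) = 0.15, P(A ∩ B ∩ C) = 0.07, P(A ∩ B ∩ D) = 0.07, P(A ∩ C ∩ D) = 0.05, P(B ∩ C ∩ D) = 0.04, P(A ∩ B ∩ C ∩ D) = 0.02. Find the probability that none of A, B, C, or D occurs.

0.11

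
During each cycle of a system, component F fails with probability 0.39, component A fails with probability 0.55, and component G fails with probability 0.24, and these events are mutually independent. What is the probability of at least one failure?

Since the events are independent, P(none) is the product of the individual non-occurrence probabilities.
P(none) = (1 − 0.39) × (1 − 0.55) × (1 − 0.24) = 0.61 × 0.45 × 0.76 = 0.20862
P(at least one) = 1 − 0.20862 = 0.79138

0.79138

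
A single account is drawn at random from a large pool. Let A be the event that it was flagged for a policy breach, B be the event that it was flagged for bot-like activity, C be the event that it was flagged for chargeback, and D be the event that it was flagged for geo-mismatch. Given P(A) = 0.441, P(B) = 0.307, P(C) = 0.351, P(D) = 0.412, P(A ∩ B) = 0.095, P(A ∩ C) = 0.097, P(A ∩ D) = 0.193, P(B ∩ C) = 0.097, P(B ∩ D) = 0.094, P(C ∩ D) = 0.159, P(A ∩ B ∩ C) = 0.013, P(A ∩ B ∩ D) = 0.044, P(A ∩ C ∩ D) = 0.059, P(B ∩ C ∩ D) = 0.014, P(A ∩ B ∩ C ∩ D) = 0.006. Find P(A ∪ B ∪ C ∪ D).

P(A ∪ B ∪ C ∪ D) = 0.441 + 0.307 + 0.351 + 0.412 − 0.095 − 0.097 − 0.193 − 0.097 − 0.094 − 0.159 + 0.013 + 0.044 + 0.059 + 0.014 − 0.006 = 0.900

0.900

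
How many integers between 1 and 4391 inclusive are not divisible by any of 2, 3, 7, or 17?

1181

Inclusion–exclusion gives
2195 + 1463 + 627 + 258 − 731 − 313 − 129 − 209 − 86 − 36 + 104 + 43 + 18 + 12 − 6 = 3210
4391 − 3210 = 1181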